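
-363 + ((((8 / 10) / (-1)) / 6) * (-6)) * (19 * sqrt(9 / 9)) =-1739 / 5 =-347.80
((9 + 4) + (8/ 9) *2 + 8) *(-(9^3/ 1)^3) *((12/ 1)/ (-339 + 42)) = 3922034580/ 11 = 356548598.18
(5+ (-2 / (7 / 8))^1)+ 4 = 47 / 7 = 6.71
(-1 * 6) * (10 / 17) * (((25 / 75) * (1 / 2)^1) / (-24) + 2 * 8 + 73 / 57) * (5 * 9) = -3544575 / 1292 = -2743.48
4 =4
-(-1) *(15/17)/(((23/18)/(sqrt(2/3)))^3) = 19440 *sqrt(6)/206839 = 0.23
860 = 860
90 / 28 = 45 / 14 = 3.21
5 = 5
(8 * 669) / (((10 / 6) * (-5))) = -16056 / 25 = -642.24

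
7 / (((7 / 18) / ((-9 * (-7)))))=1134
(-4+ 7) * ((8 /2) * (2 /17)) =1.41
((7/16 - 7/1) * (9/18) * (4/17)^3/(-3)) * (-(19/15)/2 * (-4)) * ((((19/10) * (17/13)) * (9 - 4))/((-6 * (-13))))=2527/439569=0.01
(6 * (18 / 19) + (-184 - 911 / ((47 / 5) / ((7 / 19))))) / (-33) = 3353 / 517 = 6.49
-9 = -9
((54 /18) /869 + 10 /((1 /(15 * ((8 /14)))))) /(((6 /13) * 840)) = 0.22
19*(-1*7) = -133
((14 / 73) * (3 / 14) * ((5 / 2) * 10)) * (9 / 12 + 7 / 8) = 1.67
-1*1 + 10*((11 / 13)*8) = 867 / 13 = 66.69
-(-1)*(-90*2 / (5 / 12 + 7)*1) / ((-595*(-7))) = -432 / 74137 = -0.01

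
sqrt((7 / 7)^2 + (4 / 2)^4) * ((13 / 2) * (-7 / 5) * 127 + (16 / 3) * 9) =-11077 * sqrt(17) / 10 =-4567.16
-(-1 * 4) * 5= 20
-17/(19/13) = -221/19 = -11.63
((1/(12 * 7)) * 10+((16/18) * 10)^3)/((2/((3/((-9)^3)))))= -7169215/4960116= -1.45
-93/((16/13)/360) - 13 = -54431/2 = -27215.50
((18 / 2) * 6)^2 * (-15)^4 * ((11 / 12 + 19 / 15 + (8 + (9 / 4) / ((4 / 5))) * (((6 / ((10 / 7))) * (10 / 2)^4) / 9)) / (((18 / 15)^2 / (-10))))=-25881743953125 / 8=-3235217994140.62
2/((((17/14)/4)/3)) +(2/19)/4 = 12785/646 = 19.79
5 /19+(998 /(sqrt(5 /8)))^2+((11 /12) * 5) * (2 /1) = 908361023 /570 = 1593615.83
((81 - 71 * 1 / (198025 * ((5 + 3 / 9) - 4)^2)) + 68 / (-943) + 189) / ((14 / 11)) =8871392972453 / 41829216800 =212.09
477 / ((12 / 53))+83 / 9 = 76175 / 36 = 2115.97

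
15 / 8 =1.88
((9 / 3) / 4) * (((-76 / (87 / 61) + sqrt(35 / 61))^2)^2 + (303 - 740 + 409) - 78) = 1720893159181744015 / 284233600908 - 99659344996 * sqrt(2135) / 13389561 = 5710588.28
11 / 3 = 3.67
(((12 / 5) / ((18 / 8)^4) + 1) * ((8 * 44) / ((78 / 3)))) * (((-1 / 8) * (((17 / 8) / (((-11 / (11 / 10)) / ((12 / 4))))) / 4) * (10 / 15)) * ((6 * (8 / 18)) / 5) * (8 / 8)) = 2236333 / 21323250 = 0.10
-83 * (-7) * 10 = 5810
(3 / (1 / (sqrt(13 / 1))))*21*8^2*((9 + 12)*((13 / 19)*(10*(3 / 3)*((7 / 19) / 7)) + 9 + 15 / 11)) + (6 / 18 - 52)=-155 / 3 + 3605672448*sqrt(13) / 3971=3273792.93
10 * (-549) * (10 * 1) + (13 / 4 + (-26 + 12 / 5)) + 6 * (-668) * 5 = -1499207 / 20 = -74960.35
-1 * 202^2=-40804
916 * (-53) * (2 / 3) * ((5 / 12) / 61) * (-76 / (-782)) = -4612060 / 214659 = -21.49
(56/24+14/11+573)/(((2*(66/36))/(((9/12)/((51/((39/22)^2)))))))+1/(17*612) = 553515191/76162482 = 7.27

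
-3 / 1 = -3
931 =931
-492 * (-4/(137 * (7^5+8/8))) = 246/287837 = 0.00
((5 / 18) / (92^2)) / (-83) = -5 / 12645216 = -0.00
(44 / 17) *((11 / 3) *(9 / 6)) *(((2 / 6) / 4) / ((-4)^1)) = -121 / 408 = -0.30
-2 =-2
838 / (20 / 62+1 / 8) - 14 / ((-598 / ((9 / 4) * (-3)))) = 248536525 / 132756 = 1872.13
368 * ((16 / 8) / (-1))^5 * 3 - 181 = -35509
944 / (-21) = -944 / 21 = -44.95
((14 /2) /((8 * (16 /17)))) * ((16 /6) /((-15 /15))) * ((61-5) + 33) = -10591 /48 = -220.65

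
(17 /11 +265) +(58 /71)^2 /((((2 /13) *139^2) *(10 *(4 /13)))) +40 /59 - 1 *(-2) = 340356419299441 /1264215149780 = 269.22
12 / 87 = 4 / 29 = 0.14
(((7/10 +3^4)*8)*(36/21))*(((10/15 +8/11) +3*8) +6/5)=57359936/1925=29797.37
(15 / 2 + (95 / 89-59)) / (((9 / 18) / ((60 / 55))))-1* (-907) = 780229 / 979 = 796.97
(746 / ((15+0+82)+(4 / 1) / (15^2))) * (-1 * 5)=-839250 / 21829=-38.45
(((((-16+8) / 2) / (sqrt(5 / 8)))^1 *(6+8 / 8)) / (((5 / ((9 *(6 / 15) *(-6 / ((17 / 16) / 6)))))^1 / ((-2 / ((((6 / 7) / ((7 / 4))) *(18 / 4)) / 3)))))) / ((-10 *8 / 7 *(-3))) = -68.60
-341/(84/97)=-33077/84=-393.77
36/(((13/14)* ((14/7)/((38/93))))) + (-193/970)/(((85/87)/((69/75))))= 6423874221/830683750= 7.73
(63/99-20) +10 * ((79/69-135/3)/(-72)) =-181331/13662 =-13.27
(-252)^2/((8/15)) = 119070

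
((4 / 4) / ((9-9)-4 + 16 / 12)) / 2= -3 / 16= -0.19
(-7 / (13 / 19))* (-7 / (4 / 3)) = 2793 / 52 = 53.71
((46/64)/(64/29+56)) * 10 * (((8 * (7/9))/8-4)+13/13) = -16675/60768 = -0.27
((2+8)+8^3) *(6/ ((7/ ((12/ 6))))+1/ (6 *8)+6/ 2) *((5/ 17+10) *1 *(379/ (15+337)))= 1311501075/ 47872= 27396.00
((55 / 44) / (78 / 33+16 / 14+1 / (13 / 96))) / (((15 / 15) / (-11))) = -55055 / 43608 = -1.26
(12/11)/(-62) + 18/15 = 2016/1705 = 1.18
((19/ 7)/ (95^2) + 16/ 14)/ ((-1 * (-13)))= 543/ 6175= 0.09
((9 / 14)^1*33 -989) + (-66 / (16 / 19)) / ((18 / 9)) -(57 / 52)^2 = -4770683 / 4732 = -1008.17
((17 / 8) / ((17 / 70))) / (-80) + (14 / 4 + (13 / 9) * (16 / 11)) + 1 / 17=597851 / 107712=5.55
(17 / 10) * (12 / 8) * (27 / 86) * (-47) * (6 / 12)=-64719 / 3440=-18.81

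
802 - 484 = 318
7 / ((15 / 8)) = 56 / 15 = 3.73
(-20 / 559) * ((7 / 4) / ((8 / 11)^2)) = -4235 / 35776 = -0.12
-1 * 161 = -161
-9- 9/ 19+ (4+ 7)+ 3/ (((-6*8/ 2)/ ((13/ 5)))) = 913/ 760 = 1.20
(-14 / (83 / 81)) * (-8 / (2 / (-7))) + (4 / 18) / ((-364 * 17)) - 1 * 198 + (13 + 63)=-1166134871 / 2311218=-504.55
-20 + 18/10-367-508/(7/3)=-21102/35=-602.91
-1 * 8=-8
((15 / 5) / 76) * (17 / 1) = 51 / 76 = 0.67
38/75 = 0.51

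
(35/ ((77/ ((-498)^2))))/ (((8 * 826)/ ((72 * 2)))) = 11160180/ 4543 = 2456.57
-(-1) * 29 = 29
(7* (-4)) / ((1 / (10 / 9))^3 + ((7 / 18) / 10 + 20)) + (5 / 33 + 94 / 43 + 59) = 15910771618 / 265226709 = 59.99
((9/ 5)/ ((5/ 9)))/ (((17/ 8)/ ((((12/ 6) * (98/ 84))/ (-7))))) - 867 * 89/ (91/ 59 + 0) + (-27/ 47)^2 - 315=-50343.94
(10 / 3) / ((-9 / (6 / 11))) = -20 / 99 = -0.20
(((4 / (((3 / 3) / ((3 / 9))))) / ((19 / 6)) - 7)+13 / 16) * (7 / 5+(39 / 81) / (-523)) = -86582423 / 10731960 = -8.07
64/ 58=32/ 29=1.10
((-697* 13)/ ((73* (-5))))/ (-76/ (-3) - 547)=-27183/ 571225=-0.05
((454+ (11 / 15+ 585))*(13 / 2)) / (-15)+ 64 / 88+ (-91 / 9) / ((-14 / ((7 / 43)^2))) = -4116859997 / 9152550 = -449.80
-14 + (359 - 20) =325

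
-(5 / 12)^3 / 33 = -125 / 57024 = -0.00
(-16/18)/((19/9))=-8/19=-0.42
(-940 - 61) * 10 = -10010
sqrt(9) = 3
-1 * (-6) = 6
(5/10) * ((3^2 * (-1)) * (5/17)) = -45/34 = -1.32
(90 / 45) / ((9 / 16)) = 32 / 9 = 3.56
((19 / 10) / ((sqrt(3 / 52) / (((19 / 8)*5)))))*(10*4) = 1805*sqrt(39) / 3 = 3757.41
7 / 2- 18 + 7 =-15 / 2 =-7.50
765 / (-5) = -153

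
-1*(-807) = 807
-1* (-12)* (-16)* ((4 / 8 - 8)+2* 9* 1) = -2016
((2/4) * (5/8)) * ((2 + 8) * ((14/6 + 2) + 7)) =425/12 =35.42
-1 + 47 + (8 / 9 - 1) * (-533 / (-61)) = 24721 / 549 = 45.03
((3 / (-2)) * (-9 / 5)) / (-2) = -27 / 20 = -1.35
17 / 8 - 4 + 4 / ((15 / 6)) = -11 / 40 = -0.28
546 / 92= 5.93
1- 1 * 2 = -1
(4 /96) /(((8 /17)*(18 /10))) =85 /1728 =0.05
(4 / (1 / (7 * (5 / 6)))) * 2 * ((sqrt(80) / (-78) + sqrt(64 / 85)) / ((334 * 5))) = -28 * sqrt(5) / 19539 + 112 * sqrt(85) / 42585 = 0.02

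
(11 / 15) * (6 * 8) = 176 / 5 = 35.20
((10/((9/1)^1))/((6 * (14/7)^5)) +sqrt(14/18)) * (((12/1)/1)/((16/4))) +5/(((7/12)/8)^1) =sqrt(7) +138275/2016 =71.23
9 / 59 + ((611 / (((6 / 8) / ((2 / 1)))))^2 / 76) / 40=44059573 / 50445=873.42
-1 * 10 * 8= -80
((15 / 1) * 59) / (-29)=-885 / 29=-30.52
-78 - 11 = -89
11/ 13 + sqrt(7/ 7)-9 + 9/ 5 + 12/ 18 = -914/ 195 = -4.69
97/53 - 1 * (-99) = 100.83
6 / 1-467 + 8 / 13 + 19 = -5738 / 13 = -441.38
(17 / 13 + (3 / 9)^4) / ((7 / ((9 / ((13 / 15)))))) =6950 / 3549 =1.96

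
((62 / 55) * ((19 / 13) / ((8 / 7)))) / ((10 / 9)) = 37107 / 28600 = 1.30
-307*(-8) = 2456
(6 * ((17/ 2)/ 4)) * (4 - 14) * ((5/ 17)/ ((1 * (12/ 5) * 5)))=-3.12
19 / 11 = 1.73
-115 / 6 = -19.17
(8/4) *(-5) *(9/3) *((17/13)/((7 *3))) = -170/91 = -1.87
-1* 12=-12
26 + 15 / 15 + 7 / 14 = 55 / 2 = 27.50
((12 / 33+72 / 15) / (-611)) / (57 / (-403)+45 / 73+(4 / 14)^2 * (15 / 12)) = -0.01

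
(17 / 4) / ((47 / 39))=663 / 188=3.53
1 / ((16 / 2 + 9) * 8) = 0.01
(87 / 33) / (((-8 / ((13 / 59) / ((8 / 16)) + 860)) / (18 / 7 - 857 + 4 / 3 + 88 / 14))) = 4363396927 / 18172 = 240116.49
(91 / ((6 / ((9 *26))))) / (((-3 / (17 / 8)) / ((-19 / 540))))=382109 / 4320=88.45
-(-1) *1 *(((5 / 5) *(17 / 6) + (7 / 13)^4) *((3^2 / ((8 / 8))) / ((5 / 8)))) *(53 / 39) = 105987916 / 1856465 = 57.09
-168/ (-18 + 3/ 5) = 280/ 29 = 9.66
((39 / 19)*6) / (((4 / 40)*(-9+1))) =-585 / 38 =-15.39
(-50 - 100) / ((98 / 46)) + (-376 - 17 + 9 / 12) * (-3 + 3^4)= -3005259 / 98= -30665.91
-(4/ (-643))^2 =-16/ 413449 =-0.00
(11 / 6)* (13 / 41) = 143 / 246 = 0.58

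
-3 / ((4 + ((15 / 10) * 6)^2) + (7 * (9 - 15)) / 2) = -0.05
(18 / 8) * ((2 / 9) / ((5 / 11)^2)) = 121 / 50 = 2.42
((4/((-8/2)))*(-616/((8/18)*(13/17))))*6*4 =565488/13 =43499.08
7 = 7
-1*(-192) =192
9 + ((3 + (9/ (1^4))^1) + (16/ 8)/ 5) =107/ 5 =21.40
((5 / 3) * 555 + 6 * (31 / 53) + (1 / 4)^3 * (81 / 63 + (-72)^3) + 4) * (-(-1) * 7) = -116333027 / 3392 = -34296.29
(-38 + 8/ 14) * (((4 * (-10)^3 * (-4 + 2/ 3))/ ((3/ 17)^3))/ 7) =-51488240000/ 3969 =-12972597.63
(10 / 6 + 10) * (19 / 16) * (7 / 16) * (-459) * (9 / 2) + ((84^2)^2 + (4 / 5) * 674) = 127424398837 / 2560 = 49775155.80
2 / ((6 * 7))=1 / 21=0.05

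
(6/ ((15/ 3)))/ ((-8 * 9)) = -1/ 60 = -0.02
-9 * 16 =-144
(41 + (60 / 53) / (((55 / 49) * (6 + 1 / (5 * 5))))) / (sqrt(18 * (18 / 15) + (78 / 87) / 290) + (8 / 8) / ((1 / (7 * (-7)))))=-746718000385 / 880802209012- 105097537 * sqrt(454205) / 880802209012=-0.93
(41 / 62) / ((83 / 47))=1927 / 5146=0.37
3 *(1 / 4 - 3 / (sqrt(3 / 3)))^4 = 43923 / 256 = 171.57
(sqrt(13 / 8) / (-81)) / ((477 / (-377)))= 377* sqrt(26) / 154548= 0.01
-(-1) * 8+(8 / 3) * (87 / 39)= 544 / 39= 13.95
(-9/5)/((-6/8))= 12/5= 2.40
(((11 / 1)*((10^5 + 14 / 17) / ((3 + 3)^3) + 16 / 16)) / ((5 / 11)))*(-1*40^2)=-8245840240 / 459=-17964793.55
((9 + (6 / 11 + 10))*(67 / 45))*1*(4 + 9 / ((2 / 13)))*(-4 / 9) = -720250 / 891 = -808.36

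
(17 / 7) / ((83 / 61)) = 1037 / 581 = 1.78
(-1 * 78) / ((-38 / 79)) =3081 / 19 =162.16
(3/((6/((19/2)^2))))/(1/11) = 3971/8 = 496.38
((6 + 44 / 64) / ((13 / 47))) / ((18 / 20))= 25145 / 936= 26.86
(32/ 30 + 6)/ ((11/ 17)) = 1802/ 165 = 10.92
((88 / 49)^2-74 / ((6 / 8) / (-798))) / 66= 94526440 / 79233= 1193.02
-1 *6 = -6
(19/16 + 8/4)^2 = 2601/256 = 10.16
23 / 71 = 0.32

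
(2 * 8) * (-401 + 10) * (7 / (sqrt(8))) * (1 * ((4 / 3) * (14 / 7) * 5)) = -437920 * sqrt(2) / 3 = -206437.47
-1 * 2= -2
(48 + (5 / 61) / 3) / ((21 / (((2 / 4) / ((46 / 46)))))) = 8789 / 7686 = 1.14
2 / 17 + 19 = 325 / 17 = 19.12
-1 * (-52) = 52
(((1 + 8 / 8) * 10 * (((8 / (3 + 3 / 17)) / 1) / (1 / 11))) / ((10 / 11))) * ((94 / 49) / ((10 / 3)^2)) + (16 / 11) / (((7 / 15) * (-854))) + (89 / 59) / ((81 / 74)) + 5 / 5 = 422689301423 / 3928218525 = 107.60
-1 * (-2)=2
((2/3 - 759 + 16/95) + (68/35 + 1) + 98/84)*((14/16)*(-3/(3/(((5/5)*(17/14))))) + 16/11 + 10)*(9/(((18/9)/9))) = -317365.20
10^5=100000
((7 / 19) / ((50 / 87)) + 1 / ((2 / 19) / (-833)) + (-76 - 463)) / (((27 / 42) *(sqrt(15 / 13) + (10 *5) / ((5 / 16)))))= -7793740864 / 94843725 + 18734954 *sqrt(195) / 474218625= -81.62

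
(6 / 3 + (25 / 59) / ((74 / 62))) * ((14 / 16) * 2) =35987 / 8732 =4.12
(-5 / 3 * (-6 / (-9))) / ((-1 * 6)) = 5 / 27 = 0.19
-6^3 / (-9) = 24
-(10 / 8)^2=-25 / 16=-1.56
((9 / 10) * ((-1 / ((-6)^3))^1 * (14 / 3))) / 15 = 7 / 5400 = 0.00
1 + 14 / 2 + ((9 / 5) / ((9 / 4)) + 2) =54 / 5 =10.80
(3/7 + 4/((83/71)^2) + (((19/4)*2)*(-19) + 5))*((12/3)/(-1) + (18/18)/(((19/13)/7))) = -249039645/1832474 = -135.90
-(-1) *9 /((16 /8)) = 9 /2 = 4.50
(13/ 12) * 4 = 13/ 3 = 4.33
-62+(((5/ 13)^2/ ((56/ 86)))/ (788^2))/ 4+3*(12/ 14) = -698477550541/ 11753228032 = -59.43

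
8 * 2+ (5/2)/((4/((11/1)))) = 183/8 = 22.88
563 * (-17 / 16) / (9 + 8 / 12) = -28713 / 464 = -61.88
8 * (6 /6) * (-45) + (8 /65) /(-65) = -360.00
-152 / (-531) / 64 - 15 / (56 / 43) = -171181 / 14868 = -11.51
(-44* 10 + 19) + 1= -420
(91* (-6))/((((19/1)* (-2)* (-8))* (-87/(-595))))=-54145/4408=-12.28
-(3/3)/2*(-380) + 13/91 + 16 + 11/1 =1520/7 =217.14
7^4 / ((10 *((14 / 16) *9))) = 1372 / 45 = 30.49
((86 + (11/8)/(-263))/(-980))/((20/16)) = -180933/2577400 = -0.07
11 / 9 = 1.22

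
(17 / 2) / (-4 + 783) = 17 / 1558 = 0.01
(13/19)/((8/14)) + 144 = 11035/76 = 145.20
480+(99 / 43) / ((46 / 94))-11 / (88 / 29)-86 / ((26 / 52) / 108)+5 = -18089.92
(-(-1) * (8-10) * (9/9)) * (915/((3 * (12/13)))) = -660.83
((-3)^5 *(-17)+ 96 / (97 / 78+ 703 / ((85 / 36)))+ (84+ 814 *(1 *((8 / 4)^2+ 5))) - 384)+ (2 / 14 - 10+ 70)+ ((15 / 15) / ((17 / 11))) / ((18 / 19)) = 47632478534987 / 4246020198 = 11218.15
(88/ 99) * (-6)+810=2414/ 3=804.67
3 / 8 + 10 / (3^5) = 809 / 1944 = 0.42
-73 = -73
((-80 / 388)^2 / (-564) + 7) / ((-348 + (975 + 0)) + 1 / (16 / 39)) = 148585328 / 13360883499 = 0.01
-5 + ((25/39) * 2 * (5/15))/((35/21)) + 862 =33433/39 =857.26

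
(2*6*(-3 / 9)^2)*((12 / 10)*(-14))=-112 / 5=-22.40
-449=-449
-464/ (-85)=464/ 85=5.46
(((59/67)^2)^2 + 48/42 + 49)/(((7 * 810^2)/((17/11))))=60841852483/3563100056542950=0.00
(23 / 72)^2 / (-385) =-529 / 1995840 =-0.00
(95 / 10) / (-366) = -0.03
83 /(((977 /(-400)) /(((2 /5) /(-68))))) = 3320 /16609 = 0.20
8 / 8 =1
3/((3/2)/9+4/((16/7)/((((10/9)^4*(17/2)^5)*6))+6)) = 111813843726/31059377707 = 3.60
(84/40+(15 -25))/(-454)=79/4540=0.02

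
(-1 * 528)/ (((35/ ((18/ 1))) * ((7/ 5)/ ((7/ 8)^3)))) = -2079/ 16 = -129.94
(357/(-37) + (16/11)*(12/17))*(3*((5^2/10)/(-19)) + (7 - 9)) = 5428605/262922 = 20.65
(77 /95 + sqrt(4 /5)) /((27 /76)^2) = 23408 /3645 + 11552 * sqrt(5) /3645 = 13.51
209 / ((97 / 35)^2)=256025 / 9409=27.21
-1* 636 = -636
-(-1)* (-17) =-17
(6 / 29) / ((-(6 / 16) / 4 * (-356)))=0.01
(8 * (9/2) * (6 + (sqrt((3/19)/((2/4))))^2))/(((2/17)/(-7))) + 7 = -256907/19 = -13521.42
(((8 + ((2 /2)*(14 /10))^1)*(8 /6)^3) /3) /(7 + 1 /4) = 12032 /11745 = 1.02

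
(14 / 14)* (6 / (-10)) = -0.60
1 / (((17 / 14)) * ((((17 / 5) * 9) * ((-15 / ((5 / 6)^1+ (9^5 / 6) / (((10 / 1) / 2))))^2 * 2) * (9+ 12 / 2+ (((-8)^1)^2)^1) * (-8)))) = -6107040583 / 16643799000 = -0.37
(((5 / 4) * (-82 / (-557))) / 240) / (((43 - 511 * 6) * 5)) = -41 / 808229280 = -0.00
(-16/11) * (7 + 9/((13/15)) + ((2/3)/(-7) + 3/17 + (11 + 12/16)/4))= -1515071/51051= -29.68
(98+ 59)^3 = 3869893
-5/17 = -0.29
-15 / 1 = -15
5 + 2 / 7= 37 / 7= 5.29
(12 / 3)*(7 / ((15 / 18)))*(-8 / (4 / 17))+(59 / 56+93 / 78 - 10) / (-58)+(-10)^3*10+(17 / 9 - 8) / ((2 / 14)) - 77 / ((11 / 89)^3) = -11948032389247 / 229909680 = -51968.37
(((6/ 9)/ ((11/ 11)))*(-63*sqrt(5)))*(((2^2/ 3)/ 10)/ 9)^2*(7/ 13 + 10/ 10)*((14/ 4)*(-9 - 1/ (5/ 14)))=46256*sqrt(5)/ 78975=1.31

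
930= 930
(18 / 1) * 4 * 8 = 576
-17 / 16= -1.06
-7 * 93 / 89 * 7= -4557 / 89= -51.20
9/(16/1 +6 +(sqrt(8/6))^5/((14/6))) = 0.39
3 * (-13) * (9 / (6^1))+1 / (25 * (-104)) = -152101 / 2600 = -58.50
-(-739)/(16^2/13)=9607/256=37.53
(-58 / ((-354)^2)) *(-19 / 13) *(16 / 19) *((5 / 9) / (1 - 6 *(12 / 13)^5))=-33130760 / 316275371739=-0.00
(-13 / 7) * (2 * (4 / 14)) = -52 / 49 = -1.06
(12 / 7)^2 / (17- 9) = 18 / 49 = 0.37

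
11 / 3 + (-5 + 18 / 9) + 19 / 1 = 59 / 3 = 19.67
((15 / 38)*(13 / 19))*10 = 975 / 361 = 2.70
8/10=0.80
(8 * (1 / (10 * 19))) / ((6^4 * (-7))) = -1 / 215460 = -0.00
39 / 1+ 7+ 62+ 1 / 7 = 757 / 7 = 108.14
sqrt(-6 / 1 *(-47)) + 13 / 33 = 13 / 33 + sqrt(282) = 17.19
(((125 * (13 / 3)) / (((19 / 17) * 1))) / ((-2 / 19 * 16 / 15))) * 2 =-138125 / 16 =-8632.81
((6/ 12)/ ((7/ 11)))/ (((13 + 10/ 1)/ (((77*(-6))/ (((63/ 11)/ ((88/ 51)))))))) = -117128/ 24633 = -4.75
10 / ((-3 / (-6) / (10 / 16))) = 25 / 2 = 12.50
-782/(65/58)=-45356/65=-697.78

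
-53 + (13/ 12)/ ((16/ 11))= -10033/ 192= -52.26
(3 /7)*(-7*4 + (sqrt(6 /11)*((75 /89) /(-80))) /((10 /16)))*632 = -7584 - 2844*sqrt(66) /6853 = -7587.37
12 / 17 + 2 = 2.71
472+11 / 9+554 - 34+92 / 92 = 8948 / 9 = 994.22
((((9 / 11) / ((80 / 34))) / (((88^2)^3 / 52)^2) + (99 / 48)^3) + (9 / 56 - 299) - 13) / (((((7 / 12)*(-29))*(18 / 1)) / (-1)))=-4194094335223251497396409427 / 4213944795810869706405969920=-1.00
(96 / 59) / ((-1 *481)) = -96 / 28379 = -0.00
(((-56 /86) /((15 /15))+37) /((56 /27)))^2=1780924401 /5798464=307.14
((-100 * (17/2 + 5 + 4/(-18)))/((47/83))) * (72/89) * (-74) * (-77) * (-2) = 90424980800/4183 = 21617255.75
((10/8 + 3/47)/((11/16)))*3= 2964/517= 5.73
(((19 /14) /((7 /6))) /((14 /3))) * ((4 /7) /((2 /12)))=2052 /2401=0.85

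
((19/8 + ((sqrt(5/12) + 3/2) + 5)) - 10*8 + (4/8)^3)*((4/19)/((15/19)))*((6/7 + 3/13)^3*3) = -275564916/3767855 + 646866*sqrt(15)/3767855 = -72.47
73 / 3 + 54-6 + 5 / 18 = 1307 / 18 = 72.61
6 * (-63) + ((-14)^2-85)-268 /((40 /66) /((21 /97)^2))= -13536066 /47045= -287.73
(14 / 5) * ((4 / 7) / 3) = 8 / 15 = 0.53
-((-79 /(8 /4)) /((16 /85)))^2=-45091225 /1024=-44034.40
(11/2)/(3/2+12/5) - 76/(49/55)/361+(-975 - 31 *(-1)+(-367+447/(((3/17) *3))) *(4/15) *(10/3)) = -169445671/326781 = -518.53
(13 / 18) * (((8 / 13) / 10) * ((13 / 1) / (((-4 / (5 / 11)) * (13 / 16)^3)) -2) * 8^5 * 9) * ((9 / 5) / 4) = -1303216128 / 46475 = -28041.23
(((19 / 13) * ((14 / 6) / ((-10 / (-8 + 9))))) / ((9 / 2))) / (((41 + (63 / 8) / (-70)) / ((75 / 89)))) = -53200 / 34060923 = -0.00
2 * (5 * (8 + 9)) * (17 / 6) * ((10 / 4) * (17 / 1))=20470.83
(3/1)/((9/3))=1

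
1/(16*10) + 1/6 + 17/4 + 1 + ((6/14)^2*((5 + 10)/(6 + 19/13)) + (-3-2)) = 1807259/2281440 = 0.79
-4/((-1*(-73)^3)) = -4/389017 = -0.00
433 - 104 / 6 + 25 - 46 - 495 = -301 / 3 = -100.33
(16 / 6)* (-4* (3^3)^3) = -209952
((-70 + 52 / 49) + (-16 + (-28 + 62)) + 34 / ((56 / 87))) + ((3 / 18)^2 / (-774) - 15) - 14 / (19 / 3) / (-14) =-336187057 / 25941384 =-12.96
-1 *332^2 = -110224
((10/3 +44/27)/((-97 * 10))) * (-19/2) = 1273/26190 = 0.05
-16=-16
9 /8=1.12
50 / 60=5 / 6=0.83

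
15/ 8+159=1287/ 8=160.88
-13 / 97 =-0.13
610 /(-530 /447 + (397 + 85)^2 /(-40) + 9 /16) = -0.11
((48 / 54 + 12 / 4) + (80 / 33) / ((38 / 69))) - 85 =-76.71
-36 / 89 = -0.40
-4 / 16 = -1 / 4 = -0.25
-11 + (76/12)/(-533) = -17608/1599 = -11.01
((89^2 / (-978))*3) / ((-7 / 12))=47526 / 1141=41.65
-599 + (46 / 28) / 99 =-830191 / 1386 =-598.98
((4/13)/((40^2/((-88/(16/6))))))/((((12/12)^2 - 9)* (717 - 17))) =33/29120000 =0.00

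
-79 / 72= -1.10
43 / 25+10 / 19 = 2.25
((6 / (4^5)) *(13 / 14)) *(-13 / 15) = -169 / 35840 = -0.00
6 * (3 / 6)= 3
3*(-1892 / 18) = -946 / 3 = -315.33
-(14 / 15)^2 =-196 / 225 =-0.87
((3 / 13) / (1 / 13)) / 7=3 / 7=0.43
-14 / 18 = -7 / 9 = -0.78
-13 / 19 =-0.68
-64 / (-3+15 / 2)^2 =-256 / 81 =-3.16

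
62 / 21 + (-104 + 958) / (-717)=8840 / 5019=1.76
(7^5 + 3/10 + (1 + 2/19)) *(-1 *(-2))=3193597/95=33616.81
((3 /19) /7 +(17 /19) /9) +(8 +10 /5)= 12116 /1197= 10.12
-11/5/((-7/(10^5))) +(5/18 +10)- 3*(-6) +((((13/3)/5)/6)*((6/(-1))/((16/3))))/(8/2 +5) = 158542429/5040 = 31456.83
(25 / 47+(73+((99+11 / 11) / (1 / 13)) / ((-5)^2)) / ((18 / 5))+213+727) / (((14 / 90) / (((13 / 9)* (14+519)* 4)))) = 57168753850 / 2961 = 19307245.47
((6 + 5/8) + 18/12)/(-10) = -13/16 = -0.81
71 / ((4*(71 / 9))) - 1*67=-259 / 4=-64.75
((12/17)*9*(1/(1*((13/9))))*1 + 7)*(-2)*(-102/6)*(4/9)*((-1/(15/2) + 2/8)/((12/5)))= 17633/2106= 8.37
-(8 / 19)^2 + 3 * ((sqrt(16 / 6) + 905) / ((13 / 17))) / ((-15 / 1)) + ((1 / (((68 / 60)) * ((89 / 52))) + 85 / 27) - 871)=-211691448587 / 191713743 - 34 * sqrt(6) / 195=-1104.63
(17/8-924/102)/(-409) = 943/55624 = 0.02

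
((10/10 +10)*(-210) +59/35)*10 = -161582/7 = -23083.14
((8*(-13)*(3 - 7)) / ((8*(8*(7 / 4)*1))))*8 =208 / 7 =29.71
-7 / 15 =-0.47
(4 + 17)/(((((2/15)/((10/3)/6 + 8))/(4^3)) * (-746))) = -115.60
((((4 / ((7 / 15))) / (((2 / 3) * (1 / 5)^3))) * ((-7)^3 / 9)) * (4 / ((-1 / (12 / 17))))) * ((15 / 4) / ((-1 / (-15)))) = 165375000 / 17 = 9727941.18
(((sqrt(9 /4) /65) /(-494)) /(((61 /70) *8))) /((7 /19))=-3 /164944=-0.00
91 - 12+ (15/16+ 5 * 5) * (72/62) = 13531/124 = 109.12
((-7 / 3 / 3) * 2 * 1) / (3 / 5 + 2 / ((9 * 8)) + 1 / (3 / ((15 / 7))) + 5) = -1960 / 7991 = -0.25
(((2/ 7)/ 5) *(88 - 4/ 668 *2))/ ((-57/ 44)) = -431024/ 111055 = -3.88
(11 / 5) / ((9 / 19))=209 / 45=4.64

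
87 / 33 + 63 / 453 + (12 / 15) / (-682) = 714248 / 257455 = 2.77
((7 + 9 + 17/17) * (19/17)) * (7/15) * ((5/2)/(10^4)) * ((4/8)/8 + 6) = 12901/960000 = 0.01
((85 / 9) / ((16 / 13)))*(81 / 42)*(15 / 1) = 49725 / 224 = 221.99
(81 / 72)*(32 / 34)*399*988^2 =7010666208 / 17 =412392129.88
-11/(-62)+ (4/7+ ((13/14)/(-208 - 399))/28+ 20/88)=79196927/81138904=0.98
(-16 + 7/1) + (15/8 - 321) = -2625/8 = -328.12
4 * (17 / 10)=34 / 5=6.80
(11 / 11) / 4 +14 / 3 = 59 / 12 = 4.92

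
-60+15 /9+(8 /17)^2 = -50383 /867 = -58.11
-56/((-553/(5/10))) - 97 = -7659/79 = -96.95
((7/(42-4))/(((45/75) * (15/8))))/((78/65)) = 70/513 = 0.14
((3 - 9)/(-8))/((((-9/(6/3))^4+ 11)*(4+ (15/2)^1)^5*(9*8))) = 16/130084928373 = 0.00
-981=-981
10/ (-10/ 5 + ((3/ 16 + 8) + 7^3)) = 160/ 5587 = 0.03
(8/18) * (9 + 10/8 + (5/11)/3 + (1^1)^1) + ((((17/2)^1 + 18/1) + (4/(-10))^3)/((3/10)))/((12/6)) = 729541/14850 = 49.13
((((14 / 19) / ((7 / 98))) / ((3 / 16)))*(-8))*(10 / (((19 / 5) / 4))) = -5017600 / 1083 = -4633.06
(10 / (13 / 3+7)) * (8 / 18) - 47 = -46.61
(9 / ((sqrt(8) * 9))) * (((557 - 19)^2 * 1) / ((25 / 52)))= 3762772 * sqrt(2) / 25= 212854.53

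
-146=-146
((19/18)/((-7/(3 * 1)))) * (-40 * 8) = 144.76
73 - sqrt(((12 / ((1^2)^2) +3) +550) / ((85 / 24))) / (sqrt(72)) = 73 - sqrt(5763) / 51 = 71.51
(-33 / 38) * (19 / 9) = -11 / 6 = -1.83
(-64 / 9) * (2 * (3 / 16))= -8 / 3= -2.67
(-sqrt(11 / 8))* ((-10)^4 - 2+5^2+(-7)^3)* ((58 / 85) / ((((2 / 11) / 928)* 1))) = -143279488* sqrt(22) / 17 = -39531786.39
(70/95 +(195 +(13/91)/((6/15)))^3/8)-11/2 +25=388718332669/417088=931981.58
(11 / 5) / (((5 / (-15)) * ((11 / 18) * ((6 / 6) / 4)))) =-216 / 5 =-43.20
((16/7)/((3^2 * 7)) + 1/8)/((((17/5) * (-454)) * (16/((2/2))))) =-2845/435665664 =-0.00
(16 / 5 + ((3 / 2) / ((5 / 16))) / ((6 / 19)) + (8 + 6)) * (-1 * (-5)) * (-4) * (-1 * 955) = 618840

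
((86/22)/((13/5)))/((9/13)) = 215/99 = 2.17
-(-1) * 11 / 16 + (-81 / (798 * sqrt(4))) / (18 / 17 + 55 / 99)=344837 / 525616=0.66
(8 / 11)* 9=6.55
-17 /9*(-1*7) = 119 /9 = 13.22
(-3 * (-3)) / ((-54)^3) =-0.00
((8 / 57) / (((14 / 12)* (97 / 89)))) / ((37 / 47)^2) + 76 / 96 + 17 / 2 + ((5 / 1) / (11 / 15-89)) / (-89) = 118256443508339 / 12486941166504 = 9.47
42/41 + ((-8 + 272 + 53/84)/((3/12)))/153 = 1046335/131733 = 7.94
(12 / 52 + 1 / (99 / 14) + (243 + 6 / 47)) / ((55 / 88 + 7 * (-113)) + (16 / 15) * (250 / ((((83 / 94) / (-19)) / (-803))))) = 9780097168 / 185036592453999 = 0.00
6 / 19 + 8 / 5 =182 / 95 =1.92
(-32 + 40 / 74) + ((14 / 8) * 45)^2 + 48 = 3681117 / 592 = 6218.10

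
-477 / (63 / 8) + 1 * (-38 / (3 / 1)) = -1538 / 21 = -73.24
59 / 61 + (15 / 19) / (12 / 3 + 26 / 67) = 130293 / 113582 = 1.15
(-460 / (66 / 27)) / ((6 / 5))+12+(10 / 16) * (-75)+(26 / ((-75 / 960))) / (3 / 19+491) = -197472437 / 1026520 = -192.37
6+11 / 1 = 17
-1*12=-12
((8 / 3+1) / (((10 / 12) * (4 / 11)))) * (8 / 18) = 242 / 45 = 5.38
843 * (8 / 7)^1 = 6744 / 7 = 963.43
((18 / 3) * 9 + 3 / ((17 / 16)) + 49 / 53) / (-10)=-5.77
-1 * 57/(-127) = 57/127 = 0.45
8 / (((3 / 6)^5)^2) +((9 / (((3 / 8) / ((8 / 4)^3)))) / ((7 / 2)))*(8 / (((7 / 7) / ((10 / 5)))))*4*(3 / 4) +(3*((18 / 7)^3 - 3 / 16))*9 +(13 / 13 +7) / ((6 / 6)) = 61943929 / 5488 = 11287.16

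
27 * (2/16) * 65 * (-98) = -21498.75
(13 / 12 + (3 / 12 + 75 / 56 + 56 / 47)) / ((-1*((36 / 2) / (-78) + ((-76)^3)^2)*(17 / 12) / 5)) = -396643 / 5604407642726242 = -0.00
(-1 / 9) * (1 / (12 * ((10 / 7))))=-7 / 1080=-0.01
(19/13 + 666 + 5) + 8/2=8794/13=676.46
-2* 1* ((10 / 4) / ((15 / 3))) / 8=-1 / 8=-0.12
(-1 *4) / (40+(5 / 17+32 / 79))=-5372 / 54659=-0.10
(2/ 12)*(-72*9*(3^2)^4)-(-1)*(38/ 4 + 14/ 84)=-2125735/ 3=-708578.33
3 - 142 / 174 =190 / 87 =2.18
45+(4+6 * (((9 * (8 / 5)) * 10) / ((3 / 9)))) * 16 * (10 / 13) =415945 / 13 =31995.77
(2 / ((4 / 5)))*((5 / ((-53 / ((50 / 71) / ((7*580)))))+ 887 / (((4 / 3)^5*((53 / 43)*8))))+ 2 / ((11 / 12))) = 8098018914605 / 137671131136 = 58.82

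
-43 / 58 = -0.74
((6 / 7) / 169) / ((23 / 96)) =0.02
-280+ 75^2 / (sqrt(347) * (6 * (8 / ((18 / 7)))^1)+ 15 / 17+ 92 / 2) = -87141688085 / 308770607+ 273105000 * sqrt(347) / 308770607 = -265.75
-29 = -29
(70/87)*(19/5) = 266/87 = 3.06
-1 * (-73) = 73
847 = 847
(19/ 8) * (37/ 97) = 703/ 776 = 0.91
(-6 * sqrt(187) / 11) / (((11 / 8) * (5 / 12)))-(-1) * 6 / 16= 3 / 8-576 * sqrt(187) / 605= -12.64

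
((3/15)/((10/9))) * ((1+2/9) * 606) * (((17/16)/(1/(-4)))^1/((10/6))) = -169983/500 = -339.97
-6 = -6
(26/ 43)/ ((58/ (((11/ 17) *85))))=715/ 1247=0.57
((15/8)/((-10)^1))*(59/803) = -177/12848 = -0.01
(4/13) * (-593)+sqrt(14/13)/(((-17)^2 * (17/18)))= -2372/13+18 * sqrt(182)/63869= -182.46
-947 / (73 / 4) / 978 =-1894 / 35697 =-0.05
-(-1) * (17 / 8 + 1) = 25 / 8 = 3.12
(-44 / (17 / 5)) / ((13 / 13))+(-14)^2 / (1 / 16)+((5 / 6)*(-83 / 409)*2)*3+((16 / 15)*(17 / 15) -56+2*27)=4882966291 / 1564425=3121.25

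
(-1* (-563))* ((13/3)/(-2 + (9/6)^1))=-14638/3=-4879.33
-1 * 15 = -15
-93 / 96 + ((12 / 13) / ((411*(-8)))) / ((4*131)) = -7232645 / 7465952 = -0.97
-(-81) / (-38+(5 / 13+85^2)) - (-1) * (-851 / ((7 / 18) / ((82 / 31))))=-16766069805 / 2896516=-5788.36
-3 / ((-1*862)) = 3 / 862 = 0.00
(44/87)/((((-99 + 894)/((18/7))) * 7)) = 88/376565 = 0.00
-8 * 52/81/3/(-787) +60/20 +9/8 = 6314281/1529928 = 4.13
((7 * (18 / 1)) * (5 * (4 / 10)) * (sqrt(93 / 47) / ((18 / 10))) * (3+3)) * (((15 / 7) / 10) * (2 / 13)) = 360 * sqrt(4371) / 611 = 38.95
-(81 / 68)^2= -6561 / 4624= -1.42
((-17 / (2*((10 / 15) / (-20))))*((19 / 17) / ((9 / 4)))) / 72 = 95 / 54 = 1.76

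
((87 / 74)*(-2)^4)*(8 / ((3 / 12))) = 22272 / 37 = 601.95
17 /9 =1.89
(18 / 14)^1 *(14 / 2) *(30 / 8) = 135 / 4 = 33.75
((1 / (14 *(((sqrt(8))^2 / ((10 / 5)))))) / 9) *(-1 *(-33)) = 0.07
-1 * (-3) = 3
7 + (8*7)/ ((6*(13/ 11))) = 581/ 39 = 14.90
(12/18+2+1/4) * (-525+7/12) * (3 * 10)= -1101275/24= -45886.46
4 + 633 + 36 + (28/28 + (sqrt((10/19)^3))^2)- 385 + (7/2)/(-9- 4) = 51516513/178334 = 288.88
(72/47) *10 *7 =5040/47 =107.23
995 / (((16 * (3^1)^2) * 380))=199 / 10944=0.02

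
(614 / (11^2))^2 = 376996 / 14641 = 25.75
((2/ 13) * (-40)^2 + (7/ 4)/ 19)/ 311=243291/ 307268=0.79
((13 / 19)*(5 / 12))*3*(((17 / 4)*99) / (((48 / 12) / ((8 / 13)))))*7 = 387.53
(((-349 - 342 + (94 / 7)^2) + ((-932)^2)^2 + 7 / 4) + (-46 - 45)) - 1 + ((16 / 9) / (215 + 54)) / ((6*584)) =78407683786763789281 / 103919004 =754507652775.08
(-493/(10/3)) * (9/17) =-783/10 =-78.30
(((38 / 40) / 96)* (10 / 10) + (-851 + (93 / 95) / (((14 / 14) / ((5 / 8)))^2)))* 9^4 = -67862979603 / 12160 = -5580837.14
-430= -430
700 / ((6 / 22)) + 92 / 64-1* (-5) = 2573.10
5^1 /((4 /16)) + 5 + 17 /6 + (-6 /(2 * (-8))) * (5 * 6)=469 /12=39.08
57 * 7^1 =399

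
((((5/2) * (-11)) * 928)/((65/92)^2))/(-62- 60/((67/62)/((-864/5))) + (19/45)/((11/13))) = -286547298048/53430066391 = -5.36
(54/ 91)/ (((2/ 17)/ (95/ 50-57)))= -252909/ 910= -277.92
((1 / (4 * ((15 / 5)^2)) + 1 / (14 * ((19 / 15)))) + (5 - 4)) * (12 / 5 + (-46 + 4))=-57101 / 1330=-42.93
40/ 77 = 0.52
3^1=3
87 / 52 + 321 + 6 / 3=16883 / 52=324.67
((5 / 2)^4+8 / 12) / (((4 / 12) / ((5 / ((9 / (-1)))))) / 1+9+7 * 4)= 1.09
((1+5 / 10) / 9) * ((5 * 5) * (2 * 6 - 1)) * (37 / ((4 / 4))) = 10175 / 6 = 1695.83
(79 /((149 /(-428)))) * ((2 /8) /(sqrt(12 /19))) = -8453 * sqrt(57) /894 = -71.39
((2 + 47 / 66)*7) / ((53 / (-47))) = -58891 / 3498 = -16.84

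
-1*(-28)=28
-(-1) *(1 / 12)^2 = 1 / 144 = 0.01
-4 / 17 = -0.24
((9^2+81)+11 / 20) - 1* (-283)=8911 / 20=445.55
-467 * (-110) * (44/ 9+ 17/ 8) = 360303.47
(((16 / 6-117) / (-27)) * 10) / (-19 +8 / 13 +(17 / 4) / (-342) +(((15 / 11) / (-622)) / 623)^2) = -30786711500918893520 / 13375259212141944423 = -2.30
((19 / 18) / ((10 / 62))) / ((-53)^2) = 589 / 252810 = 0.00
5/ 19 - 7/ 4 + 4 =191/ 76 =2.51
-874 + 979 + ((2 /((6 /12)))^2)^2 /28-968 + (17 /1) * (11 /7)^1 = -827.14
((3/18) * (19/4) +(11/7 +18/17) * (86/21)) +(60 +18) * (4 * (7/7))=2156225/6664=323.56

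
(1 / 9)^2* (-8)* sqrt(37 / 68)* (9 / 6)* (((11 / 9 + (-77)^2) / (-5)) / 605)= 9704* sqrt(629) / 1136025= 0.21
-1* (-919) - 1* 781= 138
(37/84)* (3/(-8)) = -37/224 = -0.17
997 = 997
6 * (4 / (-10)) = -12 / 5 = -2.40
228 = 228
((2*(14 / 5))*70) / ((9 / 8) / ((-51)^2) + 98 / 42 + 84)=2718912 / 598811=4.54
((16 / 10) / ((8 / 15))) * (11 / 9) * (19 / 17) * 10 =2090 / 51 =40.98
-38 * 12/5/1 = -456/5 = -91.20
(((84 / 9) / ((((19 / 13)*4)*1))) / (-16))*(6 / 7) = -0.09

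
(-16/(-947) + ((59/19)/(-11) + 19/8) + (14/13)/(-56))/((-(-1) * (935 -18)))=43028119/18875520664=0.00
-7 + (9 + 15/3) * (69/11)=889/11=80.82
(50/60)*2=5/3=1.67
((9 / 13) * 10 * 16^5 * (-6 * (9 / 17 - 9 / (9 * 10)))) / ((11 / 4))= -16533946368 / 2431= -6801294.27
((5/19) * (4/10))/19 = 2/361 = 0.01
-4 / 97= -0.04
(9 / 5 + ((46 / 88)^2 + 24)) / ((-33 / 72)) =-757167 / 13310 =-56.89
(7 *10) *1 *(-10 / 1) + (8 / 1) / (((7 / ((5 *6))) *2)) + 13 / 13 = -4773 / 7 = -681.86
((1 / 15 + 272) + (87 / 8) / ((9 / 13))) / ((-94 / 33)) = -379863 / 3760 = -101.03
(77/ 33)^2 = 49/ 9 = 5.44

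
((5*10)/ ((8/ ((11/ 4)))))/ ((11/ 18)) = 225/ 8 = 28.12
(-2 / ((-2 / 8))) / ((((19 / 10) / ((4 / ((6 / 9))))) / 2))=960 / 19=50.53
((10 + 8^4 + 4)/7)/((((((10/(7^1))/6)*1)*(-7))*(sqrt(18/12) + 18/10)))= -73980/203 + 20550*sqrt(6)/203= -116.47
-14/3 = -4.67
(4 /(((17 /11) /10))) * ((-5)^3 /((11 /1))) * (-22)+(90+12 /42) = 780744 /119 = 6560.87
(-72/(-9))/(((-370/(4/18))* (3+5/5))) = -2/1665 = -0.00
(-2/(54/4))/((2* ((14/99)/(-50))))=550/21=26.19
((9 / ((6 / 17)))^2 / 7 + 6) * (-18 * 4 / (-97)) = 73.41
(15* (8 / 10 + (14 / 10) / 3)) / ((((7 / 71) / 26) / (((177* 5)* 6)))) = 186242940 / 7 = 26606134.29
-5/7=-0.71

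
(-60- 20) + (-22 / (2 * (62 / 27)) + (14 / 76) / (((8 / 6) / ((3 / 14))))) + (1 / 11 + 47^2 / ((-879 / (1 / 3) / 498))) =-45728135285 / 91120656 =-501.84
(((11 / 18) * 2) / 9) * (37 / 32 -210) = -73513 / 2592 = -28.36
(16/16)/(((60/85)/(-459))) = -2601/4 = -650.25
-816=-816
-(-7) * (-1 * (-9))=63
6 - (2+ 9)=-5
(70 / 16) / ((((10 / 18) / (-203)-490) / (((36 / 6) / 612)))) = -4263 / 48700784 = -0.00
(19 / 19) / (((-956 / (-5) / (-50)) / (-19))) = 2375 / 478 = 4.97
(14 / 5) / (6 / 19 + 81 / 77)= 2.05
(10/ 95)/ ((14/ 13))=13/ 133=0.10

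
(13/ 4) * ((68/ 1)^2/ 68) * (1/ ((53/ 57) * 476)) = 741/ 1484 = 0.50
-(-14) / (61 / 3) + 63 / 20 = 4683 / 1220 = 3.84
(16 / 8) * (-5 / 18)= -5 / 9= -0.56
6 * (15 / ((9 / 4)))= 40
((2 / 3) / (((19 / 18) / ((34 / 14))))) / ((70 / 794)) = 80988 / 4655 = 17.40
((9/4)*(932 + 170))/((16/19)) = 94221/32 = 2944.41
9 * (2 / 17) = 18 / 17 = 1.06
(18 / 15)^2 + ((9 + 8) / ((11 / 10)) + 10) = 7396 / 275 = 26.89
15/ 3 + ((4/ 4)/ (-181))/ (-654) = 591871/ 118374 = 5.00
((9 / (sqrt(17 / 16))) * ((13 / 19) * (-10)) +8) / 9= 8 / 9-520 * sqrt(17) / 323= -5.75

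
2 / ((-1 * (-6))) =1 / 3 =0.33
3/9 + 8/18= 7/9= 0.78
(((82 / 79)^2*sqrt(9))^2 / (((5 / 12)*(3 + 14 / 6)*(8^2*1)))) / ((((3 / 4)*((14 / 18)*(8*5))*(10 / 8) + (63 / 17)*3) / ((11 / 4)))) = 128405405601 / 25607341252640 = 0.01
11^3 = 1331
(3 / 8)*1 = 3 / 8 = 0.38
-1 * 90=-90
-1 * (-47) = 47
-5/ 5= -1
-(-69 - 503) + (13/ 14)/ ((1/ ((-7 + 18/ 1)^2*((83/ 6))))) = 2126.27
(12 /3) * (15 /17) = 60 /17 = 3.53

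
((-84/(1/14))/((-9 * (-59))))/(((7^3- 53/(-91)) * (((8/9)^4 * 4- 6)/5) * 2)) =601965/130848017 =0.00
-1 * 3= -3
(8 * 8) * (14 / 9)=896 / 9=99.56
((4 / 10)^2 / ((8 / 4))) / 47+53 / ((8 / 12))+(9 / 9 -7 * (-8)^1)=320779 / 2350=136.50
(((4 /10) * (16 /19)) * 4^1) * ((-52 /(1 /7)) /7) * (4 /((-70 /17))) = 226304 /3325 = 68.06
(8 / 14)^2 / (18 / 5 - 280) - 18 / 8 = -304891 / 135436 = -2.25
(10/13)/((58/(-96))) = -480/377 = -1.27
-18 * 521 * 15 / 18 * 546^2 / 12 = -194148045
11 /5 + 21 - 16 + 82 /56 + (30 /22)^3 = 11.20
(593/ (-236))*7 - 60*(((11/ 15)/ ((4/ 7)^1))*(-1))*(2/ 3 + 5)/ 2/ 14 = -355/ 177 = -2.01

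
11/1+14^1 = 25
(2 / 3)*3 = 2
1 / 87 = 0.01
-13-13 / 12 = -169 / 12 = -14.08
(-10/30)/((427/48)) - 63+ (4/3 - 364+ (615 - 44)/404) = -424.29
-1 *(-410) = 410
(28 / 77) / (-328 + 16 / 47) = -47 / 42350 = -0.00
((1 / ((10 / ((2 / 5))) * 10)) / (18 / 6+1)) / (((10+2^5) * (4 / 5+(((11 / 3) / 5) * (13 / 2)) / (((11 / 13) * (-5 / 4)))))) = -1 / 155680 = -0.00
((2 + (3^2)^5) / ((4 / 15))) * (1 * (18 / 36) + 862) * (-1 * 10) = -7639723125 / 4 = -1909930781.25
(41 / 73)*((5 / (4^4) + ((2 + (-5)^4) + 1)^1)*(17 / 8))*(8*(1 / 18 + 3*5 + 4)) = 12812053961 / 112128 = 114262.75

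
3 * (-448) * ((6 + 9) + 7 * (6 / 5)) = -157248 / 5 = -31449.60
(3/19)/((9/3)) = 1/19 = 0.05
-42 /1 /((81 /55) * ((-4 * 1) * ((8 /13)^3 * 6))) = 845845 /165888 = 5.10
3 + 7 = 10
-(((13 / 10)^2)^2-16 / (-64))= -31061 / 10000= -3.11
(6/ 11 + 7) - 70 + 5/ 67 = -45974/ 737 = -62.38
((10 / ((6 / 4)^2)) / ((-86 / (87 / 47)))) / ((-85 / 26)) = 3016 / 103071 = 0.03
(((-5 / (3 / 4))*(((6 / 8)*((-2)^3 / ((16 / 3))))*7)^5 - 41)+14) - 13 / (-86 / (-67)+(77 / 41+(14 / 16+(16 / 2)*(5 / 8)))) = 328432035997573 / 1626841088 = 201883.29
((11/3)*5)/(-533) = -55/1599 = -0.03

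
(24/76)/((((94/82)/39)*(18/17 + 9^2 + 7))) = 81549/676001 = 0.12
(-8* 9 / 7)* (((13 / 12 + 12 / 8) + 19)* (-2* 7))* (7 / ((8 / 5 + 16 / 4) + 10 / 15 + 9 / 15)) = 326340 / 103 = 3168.35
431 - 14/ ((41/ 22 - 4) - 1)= 30047/ 69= 435.46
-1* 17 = -17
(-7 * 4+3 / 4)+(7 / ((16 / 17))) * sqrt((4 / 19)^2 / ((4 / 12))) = -109 / 4+119 * sqrt(3) / 76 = -24.54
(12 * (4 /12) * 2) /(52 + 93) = 0.06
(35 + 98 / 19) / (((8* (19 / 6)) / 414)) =473823 / 722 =656.26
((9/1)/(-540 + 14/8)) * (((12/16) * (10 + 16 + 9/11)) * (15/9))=-13275/23683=-0.56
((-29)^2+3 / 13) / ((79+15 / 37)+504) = 202316 / 140309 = 1.44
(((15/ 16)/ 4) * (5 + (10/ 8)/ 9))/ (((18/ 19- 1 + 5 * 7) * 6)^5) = 2290391575/ 770828686809347653632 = 0.00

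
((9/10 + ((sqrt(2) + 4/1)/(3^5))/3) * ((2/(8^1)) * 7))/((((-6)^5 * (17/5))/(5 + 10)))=-231035/256981248 - 175 * sqrt(2)/128490624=-0.00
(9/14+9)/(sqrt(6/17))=45 * sqrt(102)/28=16.23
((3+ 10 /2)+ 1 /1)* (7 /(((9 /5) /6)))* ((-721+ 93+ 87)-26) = -119070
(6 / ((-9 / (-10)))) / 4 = 5 / 3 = 1.67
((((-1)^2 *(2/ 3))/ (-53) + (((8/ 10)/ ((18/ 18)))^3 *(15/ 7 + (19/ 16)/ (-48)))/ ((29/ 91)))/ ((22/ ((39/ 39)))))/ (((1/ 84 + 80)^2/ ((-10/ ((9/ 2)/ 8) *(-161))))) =3946591784128/ 57279023684025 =0.07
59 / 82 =0.72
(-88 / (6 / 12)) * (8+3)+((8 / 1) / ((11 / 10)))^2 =-227856 / 121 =-1883.11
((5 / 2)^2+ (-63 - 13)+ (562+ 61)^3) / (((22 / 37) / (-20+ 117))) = 3471342491321 / 88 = 39447073765.01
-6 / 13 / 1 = -6 / 13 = -0.46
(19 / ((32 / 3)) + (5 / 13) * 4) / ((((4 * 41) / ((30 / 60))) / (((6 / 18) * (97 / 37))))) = 133957 / 15145728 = 0.01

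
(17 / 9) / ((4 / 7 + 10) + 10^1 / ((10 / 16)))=0.07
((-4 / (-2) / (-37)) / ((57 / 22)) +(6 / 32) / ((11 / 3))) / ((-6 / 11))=-11237 / 202464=-0.06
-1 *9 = -9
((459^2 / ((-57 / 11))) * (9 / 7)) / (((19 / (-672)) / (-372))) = -248286715776 / 361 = -687774835.94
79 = 79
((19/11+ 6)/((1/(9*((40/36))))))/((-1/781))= -60350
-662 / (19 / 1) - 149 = -3493 / 19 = -183.84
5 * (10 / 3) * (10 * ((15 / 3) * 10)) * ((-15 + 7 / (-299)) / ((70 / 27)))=-101070000 / 2093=-48289.54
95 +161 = 256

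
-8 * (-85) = 680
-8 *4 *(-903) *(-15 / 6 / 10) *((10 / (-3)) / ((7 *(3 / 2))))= 6880 / 3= 2293.33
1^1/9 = 1/9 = 0.11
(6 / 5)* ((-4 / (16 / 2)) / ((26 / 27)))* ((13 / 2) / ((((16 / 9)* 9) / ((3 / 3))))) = -81 / 320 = -0.25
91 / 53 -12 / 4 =-68 / 53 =-1.28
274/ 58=137/ 29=4.72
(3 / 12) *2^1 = 1 / 2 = 0.50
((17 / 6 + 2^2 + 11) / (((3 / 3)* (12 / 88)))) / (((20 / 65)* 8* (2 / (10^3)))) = 1912625 / 72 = 26564.24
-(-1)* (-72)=-72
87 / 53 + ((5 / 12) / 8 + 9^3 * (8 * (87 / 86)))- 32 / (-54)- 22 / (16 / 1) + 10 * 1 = 11638548799 / 1969056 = 5910.73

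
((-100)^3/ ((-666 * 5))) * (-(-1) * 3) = 900.90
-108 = -108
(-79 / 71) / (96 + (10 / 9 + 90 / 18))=-711 / 65249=-0.01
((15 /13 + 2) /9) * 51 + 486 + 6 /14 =137674 /273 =504.30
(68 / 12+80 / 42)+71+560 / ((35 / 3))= 886 / 7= 126.57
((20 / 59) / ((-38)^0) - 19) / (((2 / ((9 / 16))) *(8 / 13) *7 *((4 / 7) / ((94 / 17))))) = -6054399 / 513536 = -11.79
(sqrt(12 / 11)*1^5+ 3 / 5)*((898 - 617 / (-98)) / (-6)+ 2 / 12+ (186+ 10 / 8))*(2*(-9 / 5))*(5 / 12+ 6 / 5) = -104663*sqrt(33) / 2695 - 313989 / 2450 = -351.25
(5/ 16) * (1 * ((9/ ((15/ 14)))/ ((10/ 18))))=189/ 40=4.72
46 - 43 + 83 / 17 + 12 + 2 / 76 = 12861 / 646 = 19.91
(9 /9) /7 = 1 /7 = 0.14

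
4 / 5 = 0.80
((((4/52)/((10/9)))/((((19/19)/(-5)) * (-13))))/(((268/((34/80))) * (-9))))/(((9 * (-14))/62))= 527/228271680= 0.00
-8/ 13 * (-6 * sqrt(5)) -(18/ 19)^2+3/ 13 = -3129/ 4693+48 * sqrt(5)/ 13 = 7.59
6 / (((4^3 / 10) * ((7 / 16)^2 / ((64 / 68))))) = 3840 / 833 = 4.61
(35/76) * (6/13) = 105/494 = 0.21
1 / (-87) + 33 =2870 / 87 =32.99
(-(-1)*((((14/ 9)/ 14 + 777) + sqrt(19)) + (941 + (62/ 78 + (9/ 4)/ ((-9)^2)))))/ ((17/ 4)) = 4*sqrt(19)/ 17 + 804461/ 1989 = 405.48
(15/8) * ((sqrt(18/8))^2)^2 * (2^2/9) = 4.22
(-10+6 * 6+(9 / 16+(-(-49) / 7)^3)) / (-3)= -1971 / 16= -123.19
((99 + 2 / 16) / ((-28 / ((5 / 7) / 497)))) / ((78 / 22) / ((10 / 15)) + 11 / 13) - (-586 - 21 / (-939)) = 125993903335829 / 215015169712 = 585.98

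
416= 416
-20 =-20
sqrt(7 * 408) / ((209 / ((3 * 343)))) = 2058 * sqrt(714) / 209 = 263.12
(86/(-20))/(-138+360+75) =-43/2970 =-0.01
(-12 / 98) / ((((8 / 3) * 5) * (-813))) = 3 / 265580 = 0.00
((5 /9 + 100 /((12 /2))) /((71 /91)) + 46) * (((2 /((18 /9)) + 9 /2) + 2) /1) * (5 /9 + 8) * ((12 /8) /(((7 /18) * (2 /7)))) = 16747115 /284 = 58968.71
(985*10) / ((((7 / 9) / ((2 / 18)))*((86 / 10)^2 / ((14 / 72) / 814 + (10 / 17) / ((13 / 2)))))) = 72351574375 / 41910624756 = 1.73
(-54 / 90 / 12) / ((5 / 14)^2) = -49 / 125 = -0.39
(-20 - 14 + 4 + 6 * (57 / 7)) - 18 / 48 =18.48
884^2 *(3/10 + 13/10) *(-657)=-4107332736/5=-821466547.20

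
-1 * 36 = -36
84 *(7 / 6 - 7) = -490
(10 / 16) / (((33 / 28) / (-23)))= -805 / 66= -12.20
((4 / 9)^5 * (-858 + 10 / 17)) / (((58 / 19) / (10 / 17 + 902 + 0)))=-4396.35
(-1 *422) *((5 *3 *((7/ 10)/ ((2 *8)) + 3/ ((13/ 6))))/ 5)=-1880643/ 1040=-1808.31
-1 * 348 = -348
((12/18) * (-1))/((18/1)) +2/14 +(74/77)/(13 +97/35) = 31895/191268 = 0.17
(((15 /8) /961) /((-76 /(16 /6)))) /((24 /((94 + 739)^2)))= -3469445 /1752864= -1.98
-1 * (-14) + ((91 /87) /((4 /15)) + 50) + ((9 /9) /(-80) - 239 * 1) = -396929 /2320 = -171.09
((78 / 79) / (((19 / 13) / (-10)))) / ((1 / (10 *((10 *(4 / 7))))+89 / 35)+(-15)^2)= -2184000 / 73568513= -0.03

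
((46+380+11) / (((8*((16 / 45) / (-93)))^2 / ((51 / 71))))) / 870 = 26022635505 / 67469312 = 385.70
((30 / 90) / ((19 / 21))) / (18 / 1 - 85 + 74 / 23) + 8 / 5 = 1.59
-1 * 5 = -5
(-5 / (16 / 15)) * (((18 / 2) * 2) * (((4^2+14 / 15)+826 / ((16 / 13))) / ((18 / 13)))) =-5366855 / 128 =-41928.55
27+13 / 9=256 / 9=28.44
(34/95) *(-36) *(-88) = 107712/95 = 1133.81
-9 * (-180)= 1620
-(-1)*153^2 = 23409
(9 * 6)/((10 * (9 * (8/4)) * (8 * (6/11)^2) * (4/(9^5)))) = 2381643/1280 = 1860.66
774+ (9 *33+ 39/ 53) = 56802/ 53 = 1071.74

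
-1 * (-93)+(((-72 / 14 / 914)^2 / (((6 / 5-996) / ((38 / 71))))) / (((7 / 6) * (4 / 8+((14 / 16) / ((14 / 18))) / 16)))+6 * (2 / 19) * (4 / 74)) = 20130748777709699607 / 216380233240434347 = 93.03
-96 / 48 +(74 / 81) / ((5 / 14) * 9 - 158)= -352090 / 175527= -2.01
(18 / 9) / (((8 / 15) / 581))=8715 / 4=2178.75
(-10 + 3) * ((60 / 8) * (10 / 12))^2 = -4375 / 16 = -273.44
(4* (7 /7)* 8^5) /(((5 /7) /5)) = 917504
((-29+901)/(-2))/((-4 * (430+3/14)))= 1526/6023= 0.25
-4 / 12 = -1 / 3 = -0.33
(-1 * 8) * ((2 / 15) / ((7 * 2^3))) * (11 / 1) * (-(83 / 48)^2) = 75779 / 120960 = 0.63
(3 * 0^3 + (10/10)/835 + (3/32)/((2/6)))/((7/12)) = 22641/46760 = 0.48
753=753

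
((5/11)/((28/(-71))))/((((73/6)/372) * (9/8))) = -176080/5621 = -31.33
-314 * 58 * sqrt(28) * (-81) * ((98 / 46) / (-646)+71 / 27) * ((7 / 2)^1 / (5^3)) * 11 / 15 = 147748155478 * sqrt(7) / 928625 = 420950.20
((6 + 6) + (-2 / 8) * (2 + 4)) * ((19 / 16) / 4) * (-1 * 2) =-399 / 64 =-6.23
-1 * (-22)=22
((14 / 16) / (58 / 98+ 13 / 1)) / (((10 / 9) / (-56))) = -2401 / 740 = -3.24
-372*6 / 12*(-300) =55800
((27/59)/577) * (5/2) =135/68086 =0.00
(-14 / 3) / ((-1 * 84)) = 1 / 18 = 0.06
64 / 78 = 32 / 39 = 0.82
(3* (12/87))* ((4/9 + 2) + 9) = 412/87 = 4.74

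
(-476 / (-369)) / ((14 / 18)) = 68 / 41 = 1.66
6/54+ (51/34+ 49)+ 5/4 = 1867/36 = 51.86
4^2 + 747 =763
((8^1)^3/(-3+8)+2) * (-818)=-426996/5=-85399.20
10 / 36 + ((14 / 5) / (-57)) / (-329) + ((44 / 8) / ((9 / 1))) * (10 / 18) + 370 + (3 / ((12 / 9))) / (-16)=8575263671 / 23146560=370.48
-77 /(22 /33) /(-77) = 3 /2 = 1.50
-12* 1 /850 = -6 /425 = -0.01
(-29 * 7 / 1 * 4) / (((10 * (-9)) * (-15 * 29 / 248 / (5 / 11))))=-3472 / 1485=-2.34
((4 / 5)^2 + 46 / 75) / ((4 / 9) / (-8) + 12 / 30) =564 / 155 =3.64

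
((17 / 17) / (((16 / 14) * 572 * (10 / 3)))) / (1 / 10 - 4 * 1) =-7 / 59488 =-0.00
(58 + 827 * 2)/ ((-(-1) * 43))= 1712/ 43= 39.81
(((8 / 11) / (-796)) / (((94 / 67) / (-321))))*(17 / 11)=365619 / 1131713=0.32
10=10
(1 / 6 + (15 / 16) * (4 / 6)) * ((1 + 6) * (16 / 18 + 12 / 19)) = 455 / 54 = 8.43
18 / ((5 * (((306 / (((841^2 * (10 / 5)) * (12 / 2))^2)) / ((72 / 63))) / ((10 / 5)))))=1152567735462144 / 595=1937088631028.81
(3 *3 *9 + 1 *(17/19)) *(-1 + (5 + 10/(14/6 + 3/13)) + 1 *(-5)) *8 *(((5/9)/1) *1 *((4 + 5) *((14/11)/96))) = 78967/627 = 125.94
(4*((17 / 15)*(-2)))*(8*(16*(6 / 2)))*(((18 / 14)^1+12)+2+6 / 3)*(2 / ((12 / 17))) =-17904128 / 105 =-170515.50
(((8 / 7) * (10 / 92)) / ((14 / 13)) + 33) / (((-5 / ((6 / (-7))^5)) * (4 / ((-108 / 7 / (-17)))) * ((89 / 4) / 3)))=94027423104 / 1003046549995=0.09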